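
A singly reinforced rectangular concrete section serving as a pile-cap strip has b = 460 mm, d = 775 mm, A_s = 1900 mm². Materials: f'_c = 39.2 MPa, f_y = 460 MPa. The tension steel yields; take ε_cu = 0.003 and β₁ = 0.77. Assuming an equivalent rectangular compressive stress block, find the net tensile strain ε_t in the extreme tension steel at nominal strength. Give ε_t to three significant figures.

a = A_s f_y/(0.85 f'_c b) = 57.02 mm.
β₁ = 0.77, so c = a/β₁ = 57.02/0.77 = 74.05 mm.
From the linear strain diagram with ε_cu = 0.003: ε_t = 0.003 (d − c)/c = 0.003 × (775 − 74.05)/74.05 = 0.0284.
Since ε_t ≥ 0.005, the section is tension-controlled.

ε_t ≈ 0.0284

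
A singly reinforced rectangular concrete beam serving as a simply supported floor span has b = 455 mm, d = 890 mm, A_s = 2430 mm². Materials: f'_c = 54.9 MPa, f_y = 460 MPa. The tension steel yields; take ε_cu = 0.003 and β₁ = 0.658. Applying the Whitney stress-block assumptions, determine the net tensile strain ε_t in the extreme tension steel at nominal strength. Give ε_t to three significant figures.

ε_t ≈ 0.0304

a = A_s f_y/(0.85 f'_c b) = 52.65 mm.
β₁ = 0.658, so c = a/β₁ = 52.65/0.658 = 80.02 mm.
From the linear strain diagram with ε_cu = 0.003: ε_t = 0.003 (d − c)/c = 0.003 × (890 − 80.02)/80.02 = 0.0304.
Since ε_t ≥ 0.005, the section is tension-controlled.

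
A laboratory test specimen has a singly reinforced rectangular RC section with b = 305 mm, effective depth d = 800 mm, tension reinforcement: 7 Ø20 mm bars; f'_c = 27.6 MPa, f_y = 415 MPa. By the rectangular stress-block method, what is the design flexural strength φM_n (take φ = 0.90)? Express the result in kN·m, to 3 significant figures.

A_s = 7 × 314 = 2198 mm².
T = A_s f_y = 2198 × 415 = 912170 N = 912.17 kN.
From C = T: a = T/(0.85 f'_c b) = 912170/(0.85 × 27.6 × 305) = 127.48 mm.
M_n = T(d − a/2) = 912.17 kN × (800 − 63.74) mm = 671.59 kN·m.
φM_n = 0.90 × 671.59 = 604.43 kN·m.

φM_n ≈ 604 kN·m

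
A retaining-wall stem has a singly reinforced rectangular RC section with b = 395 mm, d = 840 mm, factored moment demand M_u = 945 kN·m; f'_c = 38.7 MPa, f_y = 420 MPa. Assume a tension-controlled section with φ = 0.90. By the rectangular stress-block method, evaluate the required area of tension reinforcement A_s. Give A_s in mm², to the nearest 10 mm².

M_n = M_u/φ = 945/0.90 = 1050 kN·m.
With M_n = 0.85 f'_c a b (d − a/2), solve the quadratic for a:
a = d − √(d² − 2M_n/(0.85 f'_c b)) = 840 − √(840² − 2 × 1050×10⁶/(0.85 × 38.7 × 395)) = 102.45 mm.
A_s = 0.85 f'_c a b / f_y = 0.85 × 38.7 × 102.45 × 395 / 420 = 3169.5 mm².

A_s ≈ 3170 mm²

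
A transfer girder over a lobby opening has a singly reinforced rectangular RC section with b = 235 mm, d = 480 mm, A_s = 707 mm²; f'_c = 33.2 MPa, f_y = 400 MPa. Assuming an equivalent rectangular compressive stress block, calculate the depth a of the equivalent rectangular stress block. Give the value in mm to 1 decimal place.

a ≈ 42.6 mm

T = A_s f_y = 707 × 400 = 282800 N = 282.8 kN.
Setting C = 0.85 f'_c a b equal to T: a = 282800/(0.85 × 33.2 × 235) = 42.6 mm.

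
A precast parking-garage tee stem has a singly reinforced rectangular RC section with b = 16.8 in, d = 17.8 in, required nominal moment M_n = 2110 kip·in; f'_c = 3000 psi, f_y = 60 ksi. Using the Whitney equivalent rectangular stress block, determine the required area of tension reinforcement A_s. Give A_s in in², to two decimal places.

A_s ≈ 2.16 in²

From M_n = 0.85 f'_c a b (d − a/2):
a = d − √(d² − 2M_n/(0.85 f'_c b)) = 17.8 − √(17.8² − 2 × 2110/(0.85 × 3 × 16.8)) = 3.024 in.
A_s = 0.85 f'_c a b / f_y = 0.85 × 3 × 3.024 × 16.8 / 60 = 2.159 in².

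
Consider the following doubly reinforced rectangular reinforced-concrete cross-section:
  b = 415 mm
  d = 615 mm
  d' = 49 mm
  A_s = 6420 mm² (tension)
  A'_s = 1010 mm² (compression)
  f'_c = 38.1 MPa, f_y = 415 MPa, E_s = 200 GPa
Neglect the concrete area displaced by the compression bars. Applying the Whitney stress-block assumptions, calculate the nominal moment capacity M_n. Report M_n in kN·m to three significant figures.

Assume both tension and compression steel yield.
Net tension couple steel: A_s − A'_s = 5410 mm².
a = (A_s − A'_s) f_y / (0.85 f'_c b) = 2245150/(0.85 × 38.1 × 415) = 167.05 mm.
c = a/β₁ = 167.05/0.778 = 214.72 mm; ε'_s = 0.003(c − d')/c = 0.0023 ≥ f_y/E_s = 0.0021, so compression steel does yield.
M_n = (A_s − A'_s) f_y (d − a/2) + A'_s f_y (d − d') = [2245150 × (615 − 83.525) + 419150 × (615 − 49)] × 10⁻⁶ = 1193.24 + 237.24 = 1430.48 kN·m.

M_n ≈ 1430 kN·m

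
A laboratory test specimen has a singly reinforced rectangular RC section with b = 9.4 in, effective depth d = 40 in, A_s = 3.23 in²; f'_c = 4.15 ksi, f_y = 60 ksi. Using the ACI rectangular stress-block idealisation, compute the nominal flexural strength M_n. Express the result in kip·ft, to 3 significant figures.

T = A_s f_y = 3.23 × 60 = 193.8 kips.
a = T/(0.85 f'_c b) = 193.8/(0.85 × 4.15 × 9.4) = 5.845 in.
M_n = T(d − a/2) = 193.8 × (40 − 2.9225) = 7185.6 kip·in = 7185.6/12 = 598.80 kip·ft.

M_n ≈ 599 kip·ft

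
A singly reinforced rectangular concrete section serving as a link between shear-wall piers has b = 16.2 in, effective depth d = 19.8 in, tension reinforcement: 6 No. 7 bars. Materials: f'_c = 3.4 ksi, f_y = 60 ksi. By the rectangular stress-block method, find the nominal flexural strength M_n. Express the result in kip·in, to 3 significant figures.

A_s = 6 × 0.6 = 3.6 in².
T = A_s f_y = 3.6 × 60 = 216 kips.
a = T/(0.85 f'_c b) = 216/(0.85 × 3.4 × 16.2) = 4.614 in.
M_n = T(d − a/2) = 216 × (19.8 − 2.307) = 3778.5 kip·in.

M_n ≈ 3780 kip·in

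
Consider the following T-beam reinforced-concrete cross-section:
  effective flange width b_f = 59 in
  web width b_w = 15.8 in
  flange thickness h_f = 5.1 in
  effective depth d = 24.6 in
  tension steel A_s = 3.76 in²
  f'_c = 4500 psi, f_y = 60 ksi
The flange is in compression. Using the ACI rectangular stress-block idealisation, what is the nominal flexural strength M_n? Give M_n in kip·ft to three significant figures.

M_n ≈ 453 kip·ft

Tension: T = A_s f_y = 3.76 × 60 = 225.6 kips.
Try a within the flange: a = T/(0.85 f'_c b_f) = 225.6/(0.85 × 4.5 × 59) = 1.000 in.
Since a = 1.000 ≤ h_f = 5.1 in, the stress block lies entirely in the flange; analyse as a rectangular beam of width b_f.
M_n = T(d − a/2) = 225.6 × (24.6 − 0.5) = 5437.0 kip·in.
M_n = 5437.0/12 = 453.08 kip·ft.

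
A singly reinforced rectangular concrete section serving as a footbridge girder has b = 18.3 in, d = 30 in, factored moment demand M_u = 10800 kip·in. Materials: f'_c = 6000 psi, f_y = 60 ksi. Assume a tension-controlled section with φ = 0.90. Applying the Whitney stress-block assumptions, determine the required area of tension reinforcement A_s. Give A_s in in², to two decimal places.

M_n = M_u/φ = 10800/0.90 = 12000 kip·in.
From M_n = 0.85 f'_c a b (d − a/2):
a = d − √(d² − 2M_n/(0.85 f'_c b)) = 30 − √(30² − 2 × 12000/(0.85 × 6 × 18.3)) = 4.646 in.
A_s = 0.85 f'_c a b / f_y = 0.85 × 6 × 4.646 × 18.3 / 60 = 7.227 in².

A_s ≈ 7.23 in²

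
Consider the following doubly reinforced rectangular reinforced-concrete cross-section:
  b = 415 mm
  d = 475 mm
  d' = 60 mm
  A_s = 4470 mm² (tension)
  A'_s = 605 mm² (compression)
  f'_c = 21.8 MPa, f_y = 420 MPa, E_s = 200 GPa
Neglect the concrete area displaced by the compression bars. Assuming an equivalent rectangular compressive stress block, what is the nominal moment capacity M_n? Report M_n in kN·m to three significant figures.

M_n ≈ 705 kN·m

Assume both tension and compression steel yield.
Net tension couple steel: A_s − A'_s = 3865 mm².
a = (A_s − A'_s) f_y / (0.85 f'_c b) = 1623300/(0.85 × 21.8 × 415) = 211.09 mm.
c = a/β₁ = 211.09/0.85 = 248.34 mm; ε'_s = 0.003(c − d')/c = 0.0023 ≥ f_y/E_s = 0.0021, so compression steel does yield.
M_n = (A_s − A'_s) f_y (d − a/2) + A'_s f_y (d − d') = [1623300 × (475 − 105.545) + 254100 × (475 − 60)] × 10⁻⁶ = 599.74 + 105.45 = 705.19 kN·m.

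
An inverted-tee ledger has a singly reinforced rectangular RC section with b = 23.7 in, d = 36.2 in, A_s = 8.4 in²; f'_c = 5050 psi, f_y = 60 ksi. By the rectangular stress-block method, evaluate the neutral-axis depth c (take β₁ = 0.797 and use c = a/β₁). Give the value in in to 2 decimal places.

T = A_s f_y = 8.4 × 60 = 504 kips.
a = T/(0.85 f'_c b) = 504/(0.85 × 5.05 × 23.7) = 4.9542 in.
With β₁ = 0.797, c = a/β₁ = 4.9542/0.797 = 6.22 in.

c ≈ 6.22 in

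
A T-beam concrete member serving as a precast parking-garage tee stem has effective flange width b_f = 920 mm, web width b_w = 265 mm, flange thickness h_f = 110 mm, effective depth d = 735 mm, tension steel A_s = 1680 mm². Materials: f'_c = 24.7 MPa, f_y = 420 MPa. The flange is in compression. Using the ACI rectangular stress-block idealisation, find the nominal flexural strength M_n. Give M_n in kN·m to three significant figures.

M_n ≈ 506 kN·m

Tension: T = A_s f_y = 1680 × 420 = 705600 N.
Try a within the flange: a = T/(0.85 f'_c b_f) = 705600/(0.85 × 24.7 × 920) = 36.53 mm.
Since a = 36.53 ≤ h_f = 110 mm, the stress block lies entirely in the flange; analyse as a rectangular beam of width b_f.
M_n = T(d − a/2) = 705600 × (735 − 18.265) = 505.73 × 10⁶ N·mm.
M_n = 505.73 kN·m.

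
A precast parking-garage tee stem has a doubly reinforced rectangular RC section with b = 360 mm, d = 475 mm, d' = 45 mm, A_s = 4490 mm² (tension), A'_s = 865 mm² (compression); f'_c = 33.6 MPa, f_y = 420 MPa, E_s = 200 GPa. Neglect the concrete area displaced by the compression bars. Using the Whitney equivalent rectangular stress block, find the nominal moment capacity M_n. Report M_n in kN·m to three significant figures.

Assume both tension and compression steel yield.
Net tension couple steel: A_s − A'_s = 3625 mm².
a = (A_s − A'_s) f_y / (0.85 f'_c b) = 1522500/(0.85 × 33.6 × 360) = 148.08 mm.
c = a/β₁ = 148.08/0.81 = 182.81 mm; ε'_s = 0.003(c − d')/c = 0.0023 ≥ f_y/E_s = 0.0021, so compression steel does yield.
M_n = (A_s − A'_s) f_y (d − a/2) + A'_s f_y (d − d') = [1522500 × (475 − 74.04) + 363300 × (475 − 45)] × 10⁻⁶ = 610.46 + 156.22 = 766.68 kN·m.

M_n ≈ 767 kN·m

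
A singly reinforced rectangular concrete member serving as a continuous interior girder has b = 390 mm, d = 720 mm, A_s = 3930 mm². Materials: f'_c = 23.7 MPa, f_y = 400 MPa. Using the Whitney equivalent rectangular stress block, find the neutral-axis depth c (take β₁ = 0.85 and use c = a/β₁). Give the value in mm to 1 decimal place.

T = A_s f_y = 3930 × 400 = 1572000 N = 1572 kN.
Setting C = 0.85 f'_c a b equal to T: a = 1572000/(0.85 × 23.7 × 390) = 200.088 mm.
With β₁ = 0.85, c = a/β₁ = 200.088/0.85 = 235.4 mm.

c ≈ 235.4 mm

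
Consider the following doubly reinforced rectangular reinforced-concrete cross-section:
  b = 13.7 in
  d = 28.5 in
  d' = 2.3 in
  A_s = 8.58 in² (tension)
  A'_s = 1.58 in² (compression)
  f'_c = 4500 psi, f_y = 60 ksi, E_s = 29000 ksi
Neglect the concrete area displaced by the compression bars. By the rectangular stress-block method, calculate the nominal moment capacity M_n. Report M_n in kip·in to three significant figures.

Assume both steels yield.
a = (A_s − A'_s) f_y/(0.85 f'_c b) = (8.58 − 1.58) × 60/(0.85 × 4.5 × 13.7) = 8.015 in.
c = a/β₁ = 8.015/0.825 = 9.715 in; ε'_s = 0.003(c − d')/c = 0.0023 ≥ ε_y = 0.0021, so the compression steel yields.
M_n = (A_s − A'_s) f_y (d − a/2) + A'_s f_y (d − d') = 420 × (28.5 − 4.0075) + 94.8 × (28.5 − 2.3) = 10286.9 + 2483.8 = 12770.7 kip·in.

M_n ≈ 12800 kip·in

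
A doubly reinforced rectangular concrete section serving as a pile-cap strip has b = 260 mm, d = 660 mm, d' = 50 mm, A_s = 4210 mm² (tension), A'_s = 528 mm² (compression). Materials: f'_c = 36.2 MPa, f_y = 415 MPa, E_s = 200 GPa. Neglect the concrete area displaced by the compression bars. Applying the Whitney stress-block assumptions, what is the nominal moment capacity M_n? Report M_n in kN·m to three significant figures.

M_n ≈ 996 kN·m

Assume both tension and compression steel yield.
Net tension couple steel: A_s − A'_s = 3682 mm².
a = (A_s − A'_s) f_y / (0.85 f'_c b) = 1528030/(0.85 × 36.2 × 260) = 191.00 mm.
c = a/β₁ = 191.00/0.791 = 241.47 mm; ε'_s = 0.003(c − d')/c = 0.0024 ≥ f_y/E_s = 0.0021, so compression steel does yield.
M_n = (A_s − A'_s) f_y (d − a/2) + A'_s f_y (d − d') = [1528030 × (660 − 95.5) + 219120 × (660 − 50)] × 10⁻⁶ = 862.57 + 133.66 = 996.23 kN·m.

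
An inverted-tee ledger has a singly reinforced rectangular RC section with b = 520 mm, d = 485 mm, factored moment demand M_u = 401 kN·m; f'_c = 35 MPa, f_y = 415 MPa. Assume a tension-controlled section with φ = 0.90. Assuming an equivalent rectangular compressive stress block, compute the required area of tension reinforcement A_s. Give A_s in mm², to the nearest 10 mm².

M_n = M_u/φ = 401/0.90 = 445.556 kN·m.
With M_n = 0.85 f'_c a b (d − a/2), solve the quadratic for a:
a = d − √(d² − 2M_n/(0.85 f'_c b)) = 485 − √(485² − 2 × 445.556×10⁶/(0.85 × 35 × 520)) = 63.55 mm.
A_s = 0.85 f'_c a b / f_y = 0.85 × 35 × 63.55 × 520 / 415 = 2369.0 mm².

A_s ≈ 2370 mm²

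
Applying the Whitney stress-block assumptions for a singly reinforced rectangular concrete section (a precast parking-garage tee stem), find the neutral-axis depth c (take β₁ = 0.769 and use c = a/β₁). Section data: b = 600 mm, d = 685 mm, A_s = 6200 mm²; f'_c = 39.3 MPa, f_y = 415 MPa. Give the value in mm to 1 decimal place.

c ≈ 166.9 mm

T = A_s f_y = 6200 × 415 = 2573000 N = 2573 kN.
Setting C = 0.85 f'_c a b equal to T: a = 2573000/(0.85 × 39.3 × 600) = 128.374 mm.
With β₁ = 0.769, c = a/β₁ = 128.374/0.769 = 166.9 mm.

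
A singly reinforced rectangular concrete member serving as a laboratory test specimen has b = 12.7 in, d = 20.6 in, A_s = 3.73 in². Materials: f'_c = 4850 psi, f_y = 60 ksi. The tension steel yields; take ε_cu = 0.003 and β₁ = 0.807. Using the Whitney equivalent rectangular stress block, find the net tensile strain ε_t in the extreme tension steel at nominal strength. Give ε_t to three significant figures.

a = A_s f_y/(0.85 f'_c b) = 4.275 in.
β₁ = 0.807, so c = a/β₁ = 4.275/0.807 = 5.297 in.
From the linear strain diagram with ε_cu = 0.003: ε_t = 0.003 (d − c)/c = 0.003 × (20.6 − 5.297)/5.297 = 0.00867.
Since ε_t ≥ 0.005, the section is tension-controlled.

ε_t ≈ 0.00867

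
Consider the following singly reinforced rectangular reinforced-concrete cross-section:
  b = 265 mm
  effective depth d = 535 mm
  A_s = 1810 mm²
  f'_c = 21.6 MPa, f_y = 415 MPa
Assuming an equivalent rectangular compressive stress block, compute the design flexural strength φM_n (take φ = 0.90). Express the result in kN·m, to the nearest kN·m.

φM_n ≈ 309 kN·m

T = A_s f_y = 1810 × 415 = 751150 N = 751.15 kN.
From C = T: a = T/(0.85 f'_c b) = 751150/(0.85 × 21.6 × 265) = 154.39 mm.
M_n = T(d − a/2) = 751.15 kN × (535 − 77.195) mm = 343.88 kN·m.
φM_n = 0.90 × 343.88 = 309.49 kN·m.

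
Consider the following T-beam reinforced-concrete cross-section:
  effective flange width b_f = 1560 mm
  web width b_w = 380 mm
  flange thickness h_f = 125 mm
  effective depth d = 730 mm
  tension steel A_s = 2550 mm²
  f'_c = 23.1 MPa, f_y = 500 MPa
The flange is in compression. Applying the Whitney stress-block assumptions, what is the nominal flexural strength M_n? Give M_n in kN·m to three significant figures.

M_n ≈ 904 kN·m

Tension: T = A_s f_y = 2550 × 500 = 1275000 N.
Try a within the flange: a = T/(0.85 f'_c b_f) = 1275000/(0.85 × 23.1 × 1560) = 41.63 mm.
Since a = 41.63 ≤ h_f = 125 mm, the stress block lies entirely in the flange; analyse as a rectangular beam of width b_f.
M_n = T(d − a/2) = 1275000 × (730 − 20.815) = 904.21 × 10⁶ N·mm.
M_n = 904.21 kN·m.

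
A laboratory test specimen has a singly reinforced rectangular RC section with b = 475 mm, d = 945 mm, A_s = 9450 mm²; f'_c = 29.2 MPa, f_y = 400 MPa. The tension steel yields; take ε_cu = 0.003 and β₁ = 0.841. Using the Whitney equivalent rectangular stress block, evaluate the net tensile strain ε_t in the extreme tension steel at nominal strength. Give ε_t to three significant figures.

a = A_s f_y/(0.85 f'_c b) = 320.62 mm.
β₁ = 0.841, so c = a/β₁ = 320.62/0.841 = 381.24 mm.
From the linear strain diagram with ε_cu = 0.003: ε_t = 0.003 (d − c)/c = 0.003 × (945 − 381.24)/381.24 = 0.00444.
ε_t is between 0.004 and 0.005 — transition zone.

ε_t ≈ 0.00444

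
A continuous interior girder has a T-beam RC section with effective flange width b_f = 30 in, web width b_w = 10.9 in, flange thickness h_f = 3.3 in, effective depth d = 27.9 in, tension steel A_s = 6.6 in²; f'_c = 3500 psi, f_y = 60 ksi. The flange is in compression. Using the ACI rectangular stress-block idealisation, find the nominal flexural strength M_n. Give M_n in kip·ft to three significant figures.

Tension: T = A_s f_y = 6.6 × 60 = 396 kips.
Try a within the flange: a = T/(0.85 f'_c b_f) = 396/(0.85 × 3.5 × 30) = 4.437 in.
a = 4.437 > h_f = 3.3 in: the block extends into the web. Split into flange-overhang and web parts.
C_f = 0.85 f'_c (b_f − b_w) h_f = 0.85 × 3.5 × (30 − 10.9) × 3.3 = 187.5 kips.
Remaining web compression depth: a_w = (T − C_f)/(0.85 f'_c b_w) = (396 − 187.5)/(0.85 × 3.5 × 10.9) = 6.430 in.
M_n = C_f(d − h_f/2) + (T − C_f)(d − a_w/2) = 187.5 × (27.9 − 1.65) + 208.5 × (27.9 − 3.215) = 4921.9 + 5146.8 = 10068.7 kip·in.
M_n = 10068.7/12 = 839.06 kip·ft.

M_n ≈ 839 kip·ft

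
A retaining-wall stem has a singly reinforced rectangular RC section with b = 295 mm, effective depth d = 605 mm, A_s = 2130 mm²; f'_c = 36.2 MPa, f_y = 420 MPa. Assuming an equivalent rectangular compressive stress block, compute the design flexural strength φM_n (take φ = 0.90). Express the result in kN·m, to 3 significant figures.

φM_n ≈ 447 kN·m

T = A_s f_y = 2130 × 420 = 894600 N = 894.6 kN.
From C = T: a = T/(0.85 f'_c b) = 894600/(0.85 × 36.2 × 295) = 98.56 mm.
M_n = T(d − a/2) = 894.6 kN × (605 − 49.28) mm = 497.15 kN·m.
φM_n = 0.90 × 497.15 = 447.44 kN·m.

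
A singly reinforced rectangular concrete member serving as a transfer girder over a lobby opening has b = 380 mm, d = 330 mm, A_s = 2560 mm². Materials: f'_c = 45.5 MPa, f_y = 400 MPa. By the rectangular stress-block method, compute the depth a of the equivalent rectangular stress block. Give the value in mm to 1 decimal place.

T = A_s f_y = 2560 × 400 = 1024000 N = 1024 kN.
Setting C = 0.85 f'_c a b equal to T: a = 1024000/(0.85 × 45.5 × 380) = 69.7 mm.

a ≈ 69.7 mm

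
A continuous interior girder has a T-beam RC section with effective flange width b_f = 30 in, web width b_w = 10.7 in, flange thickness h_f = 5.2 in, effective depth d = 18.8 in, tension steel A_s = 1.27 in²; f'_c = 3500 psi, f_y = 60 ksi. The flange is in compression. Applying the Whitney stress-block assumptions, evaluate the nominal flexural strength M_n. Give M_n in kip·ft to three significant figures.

M_n ≈ 117 kip·ft

Tension: T = A_s f_y = 1.27 × 60 = 76.2 kips.
Try a within the flange: a = T/(0.85 f'_c b_f) = 76.2/(0.85 × 3.5 × 30) = 0.854 in.
Since a = 0.854 ≤ h_f = 5.2 in, the stress block lies entirely in the flange; analyse as a rectangular beam of width b_f.
M_n = T(d − a/2) = 76.2 × (18.8 − 0.427) = 1400.0 kip·in.
M_n = 1400.0/12 = 116.67 kip·ft.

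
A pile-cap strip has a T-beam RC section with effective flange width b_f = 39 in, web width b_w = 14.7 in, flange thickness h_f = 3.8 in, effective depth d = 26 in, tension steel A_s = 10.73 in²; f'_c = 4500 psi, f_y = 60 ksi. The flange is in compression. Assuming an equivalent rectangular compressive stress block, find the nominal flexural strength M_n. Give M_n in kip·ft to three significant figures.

M_n ≈ 1280 kip·ft

Tension: T = A_s f_y = 10.73 × 60 = 643.8 kips.
Try a within the flange: a = T/(0.85 f'_c b_f) = 643.8/(0.85 × 4.5 × 39) = 4.316 in.
a = 4.316 > h_f = 3.8 in: the block extends into the web. Split into flange-overhang and web parts.
C_f = 0.85 f'_c (b_f − b_w) h_f = 0.85 × 4.5 × (39 − 14.7) × 3.8 = 353.2 kips.
Remaining web compression depth: a_w = (T − C_f)/(0.85 f'_c b_w) = (643.8 − 353.2)/(0.85 × 4.5 × 14.7) = 5.168 in.
M_n = C_f(d − h_f/2) + (T − C_f)(d − a_w/2) = 353.2 × (26 − 1.9) + 290.6 × (26 − 2.584) = 8512.1 + 6804.7 = 15316.8 kip·in.
M_n = 15316.8/12 = 1276.40 kip·ft.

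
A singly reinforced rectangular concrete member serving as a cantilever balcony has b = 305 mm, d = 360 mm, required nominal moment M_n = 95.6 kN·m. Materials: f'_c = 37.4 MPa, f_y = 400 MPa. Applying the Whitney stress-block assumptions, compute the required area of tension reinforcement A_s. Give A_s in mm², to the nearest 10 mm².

A_s ≈ 690 mm²

With M_n = 0.85 f'_c a b (d − a/2), solve the quadratic for a:
a = d − √(d² − 2M_n/(0.85 f'_c b)) = 360 − √(360² − 2 × 95.6×10⁶/(0.85 × 37.4 × 305)) = 28.52 mm.
A_s = 0.85 f'_c a b / f_y = 0.85 × 37.4 × 28.52 × 305 / 400 = 691.3 mm².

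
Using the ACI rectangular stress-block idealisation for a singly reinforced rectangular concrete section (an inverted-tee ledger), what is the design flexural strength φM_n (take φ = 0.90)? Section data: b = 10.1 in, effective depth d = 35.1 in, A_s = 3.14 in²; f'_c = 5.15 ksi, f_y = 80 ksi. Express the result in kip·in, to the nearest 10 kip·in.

φM_n ≈ 7290 kip·in

T = A_s f_y = 3.14 × 80 = 251.2 kips.
a = T/(0.85 f'_c b) = 251.2/(0.85 × 5.15 × 10.1) = 5.682 in.
M_n = T(d − a/2) = 251.2 × (35.1 − 2.841) = 8103.5 kip·in.
φM_n = 0.90 × 8103.5 = 7293.2 kip·in.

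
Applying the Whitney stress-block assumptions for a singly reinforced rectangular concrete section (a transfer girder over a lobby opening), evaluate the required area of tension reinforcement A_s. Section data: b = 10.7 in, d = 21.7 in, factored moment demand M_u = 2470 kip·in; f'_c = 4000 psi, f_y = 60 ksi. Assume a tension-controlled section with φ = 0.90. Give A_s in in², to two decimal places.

M_n = M_u/φ = 2470/0.90 = 2744.44 kip·in.
From M_n = 0.85 f'_c a b (d − a/2):
a = d − √(d² − 2M_n/(0.85 f'_c b)) = 21.7 − √(21.7² − 2 × 2744.44/(0.85 × 4 × 10.7)) = 3.811 in.
A_s = 0.85 f'_c a b / f_y = 0.85 × 4 × 3.811 × 10.7 / 60 = 2.311 in².

A_s ≈ 2.31 in²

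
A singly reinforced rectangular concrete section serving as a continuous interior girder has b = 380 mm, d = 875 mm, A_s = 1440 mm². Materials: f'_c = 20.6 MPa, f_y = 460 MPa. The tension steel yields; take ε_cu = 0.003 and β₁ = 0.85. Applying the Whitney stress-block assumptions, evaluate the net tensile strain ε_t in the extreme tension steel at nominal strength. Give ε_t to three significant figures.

ε_t ≈ 0.0194

a = A_s f_y/(0.85 f'_c b) = 99.55 mm.
β₁ = 0.85, so c = a/β₁ = 99.55/0.85 = 117.12 mm.
From the linear strain diagram with ε_cu = 0.003: ε_t = 0.003 (d − c)/c = 0.003 × (875 − 117.12)/117.12 = 0.0194.
Since ε_t ≥ 0.005, the section is tension-controlled.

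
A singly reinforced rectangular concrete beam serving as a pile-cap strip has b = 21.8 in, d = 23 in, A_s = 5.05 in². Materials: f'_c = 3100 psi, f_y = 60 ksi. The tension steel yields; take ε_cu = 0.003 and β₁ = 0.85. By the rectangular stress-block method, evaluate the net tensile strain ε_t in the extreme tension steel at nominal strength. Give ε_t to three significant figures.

a = A_s f_y/(0.85 f'_c b) = 5.275 in.
β₁ = 0.85, so c = a/β₁ = 5.275/0.85 = 6.206 in.
From the linear strain diagram with ε_cu = 0.003: ε_t = 0.003 (d − c)/c = 0.003 × (23 − 6.206)/6.206 = 0.00812.
Since ε_t ≥ 0.005, the section is tension-controlled.

ε_t ≈ 0.00812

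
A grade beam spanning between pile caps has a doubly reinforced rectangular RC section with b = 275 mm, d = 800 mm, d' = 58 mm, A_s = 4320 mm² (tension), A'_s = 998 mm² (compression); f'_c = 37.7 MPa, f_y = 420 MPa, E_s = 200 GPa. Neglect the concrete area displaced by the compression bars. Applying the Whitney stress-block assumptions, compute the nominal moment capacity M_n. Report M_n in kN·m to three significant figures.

M_n ≈ 1320 kN·m

Assume both tension and compression steel yield.
Net tension couple steel: A_s − A'_s = 3322 mm².
a = (A_s − A'_s) f_y / (0.85 f'_c b) = 1395240/(0.85 × 37.7 × 275) = 158.33 mm.
c = a/β₁ = 158.33/0.781 = 202.73 mm; ε'_s = 0.003(c − d')/c = 0.0021 ≥ f_y/E_s = 0.0021, so compression steel does yield.
M_n = (A_s − A'_s) f_y (d − a/2) + A'_s f_y (d − d') = [1395240 × (800 − 79.165) + 419160 × (800 − 58)] × 10⁻⁶ = 1005.74 + 311.02 = 1316.76 kN·m.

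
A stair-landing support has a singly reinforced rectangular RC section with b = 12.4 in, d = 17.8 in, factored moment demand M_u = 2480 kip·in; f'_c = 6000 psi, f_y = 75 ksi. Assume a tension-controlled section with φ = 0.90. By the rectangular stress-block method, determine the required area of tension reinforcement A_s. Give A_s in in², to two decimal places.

M_n = M_u/φ = 2480/0.90 = 2755.56 kip·in.
From M_n = 0.85 f'_c a b (d − a/2):
a = d − √(d² − 2M_n/(0.85 f'_c b)) = 17.8 − √(17.8² − 2 × 2755.56/(0.85 × 6 × 12.4)) = 2.644 in.
A_s = 0.85 f'_c a b / f_y = 0.85 × 6 × 2.644 × 12.4 / 75 = 2.229 in².

A_s ≈ 2.23 in²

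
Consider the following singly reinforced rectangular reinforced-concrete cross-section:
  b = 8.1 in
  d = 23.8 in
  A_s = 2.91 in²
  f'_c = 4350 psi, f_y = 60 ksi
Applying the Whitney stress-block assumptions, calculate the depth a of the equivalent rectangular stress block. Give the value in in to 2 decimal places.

a ≈ 5.83 in

T = A_s f_y = 2.91 × 60 = 174.6 kips.
a = T/(0.85 f'_c b) = 174.6/(0.85 × 4.35 × 8.1) = 5.83 in.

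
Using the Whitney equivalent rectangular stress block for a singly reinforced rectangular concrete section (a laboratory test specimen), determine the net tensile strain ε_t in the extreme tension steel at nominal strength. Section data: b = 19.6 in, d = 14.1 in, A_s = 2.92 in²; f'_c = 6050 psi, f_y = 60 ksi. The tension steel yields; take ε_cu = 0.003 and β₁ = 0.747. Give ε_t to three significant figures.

ε_t ≈ 0.0152

a = A_s f_y/(0.85 f'_c b) = 1.738 in.
β₁ = 0.747, so c = a/β₁ = 1.738/0.747 = 2.327 in.
From the linear strain diagram with ε_cu = 0.003: ε_t = 0.003 (d − c)/c = 0.003 × (14.1 − 2.327)/2.327 = 0.0152.
Since ε_t ≥ 0.005, the section is tension-controlled.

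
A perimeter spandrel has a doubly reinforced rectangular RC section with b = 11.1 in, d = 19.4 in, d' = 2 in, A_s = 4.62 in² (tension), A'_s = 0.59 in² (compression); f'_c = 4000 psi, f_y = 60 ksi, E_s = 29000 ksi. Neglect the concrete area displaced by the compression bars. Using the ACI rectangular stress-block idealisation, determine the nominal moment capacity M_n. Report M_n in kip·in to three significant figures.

M_n ≈ 4530 kip·in

Assume both steels yield.
a = (A_s − A'_s) f_y/(0.85 f'_c b) = (4.62 − 0.59) × 60/(0.85 × 4 × 11.1) = 6.407 in.
c = a/β₁ = 6.407/0.85 = 7.538 in; ε'_s = 0.003(c − d')/c = 0.0022 ≥ ε_y = 0.0021, so the compression steel yields.
M_n = (A_s − A'_s) f_y (d − a/2) + A'_s f_y (d − d') = 241.8 × (19.4 − 3.2035) + 35.4 × (19.4 − 2) = 3916.3 + 616.0 = 4532.3 kip·in.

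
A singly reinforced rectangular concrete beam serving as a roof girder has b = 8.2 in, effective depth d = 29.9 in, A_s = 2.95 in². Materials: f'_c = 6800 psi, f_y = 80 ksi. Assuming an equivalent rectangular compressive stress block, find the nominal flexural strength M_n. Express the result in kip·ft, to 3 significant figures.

T = A_s f_y = 2.95 × 80 = 236 kips.
a = T/(0.85 f'_c b) = 236/(0.85 × 6.8 × 8.2) = 4.979 in.
M_n = T(d − a/2) = 236 × (29.9 − 2.4895) = 6468.9 kip·in = 6468.9/12 = 539.08 kip·ft.

M_n ≈ 539 kip·ft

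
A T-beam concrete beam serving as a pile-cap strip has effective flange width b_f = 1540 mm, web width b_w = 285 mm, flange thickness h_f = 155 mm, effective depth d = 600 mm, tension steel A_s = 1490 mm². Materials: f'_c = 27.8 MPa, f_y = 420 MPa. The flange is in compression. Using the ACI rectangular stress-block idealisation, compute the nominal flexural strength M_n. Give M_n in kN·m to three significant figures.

Tension: T = A_s f_y = 1490 × 420 = 625800 N.
Try a within the flange: a = T/(0.85 f'_c b_f) = 625800/(0.85 × 27.8 × 1540) = 17.20 mm.
Since a = 17.20 ≤ h_f = 155 mm, the stress block lies entirely in the flange; analyse as a rectangular beam of width b_f.
M_n = T(d − a/2) = 625800 × (600 − 8.6) = 370.10 × 10⁶ N·mm.
M_n = 370.10 kN·m.

M_n ≈ 370 kN·m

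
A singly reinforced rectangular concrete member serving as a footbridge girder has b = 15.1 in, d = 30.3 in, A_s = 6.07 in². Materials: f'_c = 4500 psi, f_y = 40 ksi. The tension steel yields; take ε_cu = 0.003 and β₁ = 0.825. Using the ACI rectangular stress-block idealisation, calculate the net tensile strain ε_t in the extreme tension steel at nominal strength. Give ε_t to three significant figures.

a = A_s f_y/(0.85 f'_c b) = 4.204 in.
β₁ = 0.825, so c = a/β₁ = 4.204/0.825 = 5.096 in.
From the linear strain diagram with ε_cu = 0.003: ε_t = 0.003 (d − c)/c = 0.003 × (30.3 − 5.096)/5.096 = 0.0148.
Since ε_t ≥ 0.005, the section is tension-controlled.

ε_t ≈ 0.0148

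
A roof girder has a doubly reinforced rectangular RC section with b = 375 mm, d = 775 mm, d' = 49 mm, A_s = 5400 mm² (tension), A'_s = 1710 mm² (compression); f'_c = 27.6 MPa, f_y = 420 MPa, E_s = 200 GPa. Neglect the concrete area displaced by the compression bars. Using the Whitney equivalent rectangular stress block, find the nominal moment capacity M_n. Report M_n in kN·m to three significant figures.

M_n ≈ 1590 kN·m

Assume both tension and compression steel yield.
Net tension couple steel: A_s − A'_s = 3690 mm².
a = (A_s − A'_s) f_y / (0.85 f'_c b) = 1549800/(0.85 × 27.6 × 375) = 176.16 mm.
c = a/β₁ = 176.16/0.85 = 207.25 mm; ε'_s = 0.003(c − d')/c = 0.0023 ≥ f_y/E_s = 0.0021, so compression steel does yield.
M_n = (A_s − A'_s) f_y (d − a/2) + A'_s f_y (d − d') = [1549800 × (775 − 88.08) + 718200 × (775 − 49)] × 10⁻⁶ = 1064.59 + 521.41 = 1586.00 kN·m.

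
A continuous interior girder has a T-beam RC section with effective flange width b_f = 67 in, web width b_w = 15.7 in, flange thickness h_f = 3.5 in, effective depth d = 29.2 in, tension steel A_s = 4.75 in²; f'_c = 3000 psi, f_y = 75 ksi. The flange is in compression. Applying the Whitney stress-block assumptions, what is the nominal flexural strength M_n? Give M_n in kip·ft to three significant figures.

M_n ≈ 836 kip·ft

Tension: T = A_s f_y = 4.75 × 75 = 356.25 kips.
Try a within the flange: a = T/(0.85 f'_c b_f) = 356.25/(0.85 × 3 × 67) = 2.085 in.
Since a = 2.085 ≤ h_f = 3.5 in, the stress block lies entirely in the flange; analyse as a rectangular beam of width b_f.
M_n = T(d − a/2) = 356.25 × (29.2 − 1.0425) = 10031.1 kip·in.
M_n = 10031.1/12 = 835.93 kip·ft.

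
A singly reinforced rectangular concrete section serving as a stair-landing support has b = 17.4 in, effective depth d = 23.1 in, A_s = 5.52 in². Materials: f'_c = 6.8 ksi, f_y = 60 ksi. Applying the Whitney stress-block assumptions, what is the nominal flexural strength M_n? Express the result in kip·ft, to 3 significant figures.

M_n ≈ 592 kip·ft

T = A_s f_y = 5.52 × 60 = 331.2 kips.
a = T/(0.85 f'_c b) = 331.2/(0.85 × 6.8 × 17.4) = 3.293 in.
M_n = T(d − a/2) = 331.2 × (23.1 − 1.6465) = 7105.4 kip·in = 7105.4/12 = 592.12 kip·ft.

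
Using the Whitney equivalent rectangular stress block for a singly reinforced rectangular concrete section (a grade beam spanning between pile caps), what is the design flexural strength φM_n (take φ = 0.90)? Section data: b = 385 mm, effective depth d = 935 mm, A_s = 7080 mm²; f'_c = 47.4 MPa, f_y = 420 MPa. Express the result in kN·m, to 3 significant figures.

T = A_s f_y = 7080 × 420 = 2973600 N = 2973.6 kN.
From C = T: a = T/(0.85 f'_c b) = 2973600/(0.85 × 47.4 × 385) = 191.70 mm.
M_n = T(d − a/2) = 2973.6 kN × (935 − 95.85) mm = 2495.30 kN·m.
φM_n = 0.90 × 2495.30 = 2245.77 kN·m.

φM_n ≈ 2250 kN·m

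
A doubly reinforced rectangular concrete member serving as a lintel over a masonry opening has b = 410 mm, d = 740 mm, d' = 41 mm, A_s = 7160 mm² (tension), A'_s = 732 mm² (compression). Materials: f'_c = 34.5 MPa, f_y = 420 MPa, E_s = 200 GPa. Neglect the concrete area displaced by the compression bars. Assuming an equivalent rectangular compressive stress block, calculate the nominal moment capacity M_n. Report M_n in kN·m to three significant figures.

M_n ≈ 1910 kN·m

Assume both tension and compression steel yield.
Net tension couple steel: A_s − A'_s = 6428 mm².
a = (A_s − A'_s) f_y / (0.85 f'_c b) = 2699760/(0.85 × 34.5 × 410) = 224.54 mm.
c = a/β₁ = 224.54/0.804 = 279.28 mm; ε'_s = 0.003(c − d')/c = 0.0026 ≥ f_y/E_s = 0.0021, so compression steel does yield.
M_n = (A_s − A'_s) f_y (d − a/2) + A'_s f_y (d − d') = [2699760 × (740 − 112.27) + 307440 × (740 − 41)] × 10⁻⁶ = 1694.72 + 214.90 = 1909.62 kN·m.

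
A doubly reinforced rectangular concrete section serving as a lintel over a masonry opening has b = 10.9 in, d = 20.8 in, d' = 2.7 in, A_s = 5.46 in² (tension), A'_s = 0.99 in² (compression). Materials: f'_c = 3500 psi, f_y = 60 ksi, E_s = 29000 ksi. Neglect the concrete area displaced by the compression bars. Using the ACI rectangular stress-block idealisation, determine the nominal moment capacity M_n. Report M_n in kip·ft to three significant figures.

M_n ≈ 462 kip·ft

Assume both steels yield.
a = (A_s − A'_s) f_y/(0.85 f'_c b) = (5.46 − 0.99) × 60/(0.85 × 3.5 × 10.9) = 8.271 in.
c = a/β₁ = 8.271/0.85 = 9.731 in; ε'_s = 0.003(c − d')/c = 0.0022 ≥ ε_y = 0.0021, so the compression steel yields.
M_n = (A_s − A'_s) f_y (d − a/2) + A'_s f_y (d − d') = 268.2 × (20.8 − 4.1355) + 59.4 × (20.8 − 2.7) = 4469.4 + 1075.1 = 5544.5 kip·in = 5544.5/12 = 462.04 kip·ft.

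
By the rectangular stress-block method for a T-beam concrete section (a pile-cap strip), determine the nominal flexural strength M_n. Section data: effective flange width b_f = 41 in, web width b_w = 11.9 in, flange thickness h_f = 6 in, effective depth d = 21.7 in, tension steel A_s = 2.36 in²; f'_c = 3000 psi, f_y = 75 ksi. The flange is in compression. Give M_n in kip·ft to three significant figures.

M_n ≈ 308 kip·ft

Tension: T = A_s f_y = 2.36 × 75 = 177 kips.
Try a within the flange: a = T/(0.85 f'_c b_f) = 177/(0.85 × 3 × 41) = 1.693 in.
Since a = 1.693 ≤ h_f = 6 in, the stress block lies entirely in the flange; analyse as a rectangular beam of width b_f.
M_n = T(d − a/2) = 177 × (21.7 − 0.8465) = 3691.1 kip·in.
M_n = 3691.1/12 = 307.59 kip·ft.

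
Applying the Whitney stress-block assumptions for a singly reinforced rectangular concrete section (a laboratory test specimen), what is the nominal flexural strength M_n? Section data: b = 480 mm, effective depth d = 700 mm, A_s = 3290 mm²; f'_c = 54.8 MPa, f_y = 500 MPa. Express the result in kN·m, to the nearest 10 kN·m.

T = A_s f_y = 3290 × 500 = 1645000 N = 1645 kN.
From C = T: a = T/(0.85 f'_c b) = 1645000/(0.85 × 54.8 × 480) = 73.57 mm.
M_n = T(d − a/2) = 1645 kN × (700 − 36.785) mm = 1090.99 kN·m.

M_n ≈ 1090 kN·m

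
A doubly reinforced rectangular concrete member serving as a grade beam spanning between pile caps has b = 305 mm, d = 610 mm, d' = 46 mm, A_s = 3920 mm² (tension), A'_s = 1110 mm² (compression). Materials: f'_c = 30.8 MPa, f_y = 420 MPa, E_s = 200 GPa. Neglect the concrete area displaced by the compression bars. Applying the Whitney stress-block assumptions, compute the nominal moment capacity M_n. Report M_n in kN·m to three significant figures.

Assume both tension and compression steel yield.
Net tension couple steel: A_s − A'_s = 2810 mm².
a = (A_s − A'_s) f_y / (0.85 f'_c b) = 1180200/(0.85 × 30.8 × 305) = 147.80 mm.
c = a/β₁ = 147.80/0.83 = 178.07 mm; ε'_s = 0.003(c − d')/c = 0.0022 ≥ f_y/E_s = 0.0021, so compression steel does yield.
M_n = (A_s − A'_s) f_y (d − a/2) + A'_s f_y (d − d') = [1180200 × (610 − 73.9) + 466200 × (610 − 46)] × 10⁻⁶ = 632.71 + 262.94 = 895.65 kN·m.

M_n ≈ 896 kN·m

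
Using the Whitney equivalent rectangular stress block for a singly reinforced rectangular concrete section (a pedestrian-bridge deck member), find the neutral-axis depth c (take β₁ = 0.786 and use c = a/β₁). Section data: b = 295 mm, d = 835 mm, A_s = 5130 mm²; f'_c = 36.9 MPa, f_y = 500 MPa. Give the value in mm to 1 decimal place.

T = A_s f_y = 5130 × 500 = 2565000 N = 2565 kN.
Setting C = 0.85 f'_c a b equal to T: a = 2565000/(0.85 × 36.9 × 295) = 277.217 mm.
With β₁ = 0.786, c = a/β₁ = 277.217/0.786 = 352.7 mm.

c ≈ 352.7 mm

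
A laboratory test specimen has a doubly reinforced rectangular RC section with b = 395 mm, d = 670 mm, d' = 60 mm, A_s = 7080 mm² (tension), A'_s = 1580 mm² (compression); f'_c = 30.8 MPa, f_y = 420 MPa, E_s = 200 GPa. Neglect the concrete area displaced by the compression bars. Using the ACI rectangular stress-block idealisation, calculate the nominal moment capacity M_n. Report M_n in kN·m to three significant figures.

M_n ≈ 1690 kN·m

Assume both tension and compression steel yield.
Net tension couple steel: A_s − A'_s = 5500 mm².
a = (A_s − A'_s) f_y / (0.85 f'_c b) = 2310000/(0.85 × 30.8 × 395) = 223.38 mm.
c = a/β₁ = 223.38/0.83 = 269.13 mm; ε'_s = 0.003(c − d')/c = 0.0023 ≥ f_y/E_s = 0.0021, so compression steel does yield.
M_n = (A_s − A'_s) f_y (d − a/2) + A'_s f_y (d − d') = [2310000 × (670 − 111.69) + 663600 × (670 − 60)] × 10⁻⁶ = 1289.70 + 404.80 = 1694.50 kN·m.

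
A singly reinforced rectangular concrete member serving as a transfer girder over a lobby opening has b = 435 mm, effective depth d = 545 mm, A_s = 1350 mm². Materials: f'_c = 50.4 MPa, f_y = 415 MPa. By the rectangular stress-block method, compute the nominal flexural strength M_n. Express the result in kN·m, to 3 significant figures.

T = A_s f_y = 1350 × 415 = 560250 N = 560.25 kN.
From C = T: a = T/(0.85 f'_c b) = 560250/(0.85 × 50.4 × 435) = 30.06 mm.
M_n = T(d − a/2) = 560.25 kN × (545 − 15.03) mm = 296.92 kN·m.

M_n ≈ 297 kN·m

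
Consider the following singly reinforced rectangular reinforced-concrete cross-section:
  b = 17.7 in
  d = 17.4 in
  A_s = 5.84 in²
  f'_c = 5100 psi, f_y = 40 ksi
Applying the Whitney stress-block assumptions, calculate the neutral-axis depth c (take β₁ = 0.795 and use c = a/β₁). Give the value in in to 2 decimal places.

c ≈ 3.83 in

T = A_s f_y = 5.84 × 40 = 233.6 kips.
a = T/(0.85 f'_c b) = 233.6/(0.85 × 5.1 × 17.7) = 3.0445 in.
With β₁ = 0.795, c = a/β₁ = 3.0445/0.795 = 3.83 in.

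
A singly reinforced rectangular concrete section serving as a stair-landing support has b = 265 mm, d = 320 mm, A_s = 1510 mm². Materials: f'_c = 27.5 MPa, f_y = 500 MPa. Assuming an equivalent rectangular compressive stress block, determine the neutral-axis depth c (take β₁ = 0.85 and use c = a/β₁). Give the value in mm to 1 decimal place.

T = A_s f_y = 1510 × 500 = 755000 N = 755 kN.
Setting C = 0.85 f'_c a b equal to T: a = 755000/(0.85 × 27.5 × 265) = 121.885 mm.
With β₁ = 0.85, c = a/β₁ = 121.885/0.85 = 143.4 mm.

c ≈ 143.4 mm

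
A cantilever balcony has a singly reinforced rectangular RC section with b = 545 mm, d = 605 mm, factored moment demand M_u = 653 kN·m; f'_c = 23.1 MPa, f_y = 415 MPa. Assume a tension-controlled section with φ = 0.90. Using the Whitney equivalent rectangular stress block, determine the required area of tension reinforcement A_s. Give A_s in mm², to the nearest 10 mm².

M_n = M_u/φ = 653/0.90 = 725.556 kN·m.
With M_n = 0.85 f'_c a b (d − a/2), solve the quadratic for a:
a = d − √(d² − 2M_n/(0.85 f'_c b)) = 605 − √(605² − 2 × 725.556×10⁶/(0.85 × 23.1 × 545)) = 124.98 mm.
A_s = 0.85 f'_c a b / f_y = 0.85 × 23.1 × 124.98 × 545 / 415 = 3222.7 mm².

A_s ≈ 3220 mm²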